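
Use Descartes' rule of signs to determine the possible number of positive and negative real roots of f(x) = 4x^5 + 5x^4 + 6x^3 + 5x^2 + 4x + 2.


Descartes' rule of signs:

For positive roots, count sign changes in f(x) = 4x^5 + 5x^4 + 6x^3 + 5x^2 + 4x + 2:
Signs of coefficients: +, +, +, +, +, +
Number of sign changes: 0
Possible positive real roots: 0

For negative roots, examine f(-x) = -4x^5 + 5x^4 - 6x^3 + 5x^2 - 4x + 2:
Signs of coefficients: -, +, -, +, -, +
Number of sign changes: 5
Possible negative real roots: 5, 3, 1

Positive roots: 0; Negative roots: 5 or 3 or 1


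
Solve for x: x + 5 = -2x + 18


Starting with: x + 5 = -2x + 18
Move all x terms to left: (1 + 2)x = 18 - 5
Simplify: 3x = 13
Divide both sides by 3: x = 13/3

x = 13/3


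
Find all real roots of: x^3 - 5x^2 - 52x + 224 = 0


Let p(x) = x^3 - 5x^2 - 52x + 224. By the rational root theorem (leading coefficient 1), any rational root is an integer divisor of 224: try ±1, ±2, ... in turn.
Test x = 1: value = 168 ≠ 0.
Test x = -1: value = 270 ≠ 0.
Test x = 2: value = 108 ≠ 0.
Test x = -2: value = 300 ≠ 0.
Test x = 4: value = 0 ✓, so (x - 4) is a factor.
Synthetic division by (x - 4): bring down 1; 1(4) - 5 = -1; (-1)(4) - 52 = -56; (-56)(4) + 224 = 0 → quotient x^2 - x - 56, remainder 0.
Solve the quadratic x^2 - x - 56 = 0: discriminant = (-1)^2 - 4(1)(-56) = 1 + 224 = 225.
sqrt(225) = 15, so x = (1 ± 15)/2: x = 8 or x = -7.

x = -7, x = 4, x = 8


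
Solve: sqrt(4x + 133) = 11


Square both sides: 4x + 133 = 11^2 = 121
4x = 121 - 133 = -12
x = -3
Check: sqrt(4*(-3) + 133) = sqrt(121) = 11 ✓

x = -3


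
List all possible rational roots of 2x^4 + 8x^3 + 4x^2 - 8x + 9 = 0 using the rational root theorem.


Rational root theorem: possible roots are ±p/q where:
  p divides the constant term (9): p ∈ {1, 3, 9}
  q divides the leading coefficient (2): q ∈ {1, 2}

All possible rational roots: -9, -9/2, -3, -3/2, -1, -1/2, 1/2, 1, 3/2, 3, 9/2, 9

-9, -9/2, -3, -3/2, -1, -1/2, 1/2, 1, 3/2, 3, 9/2, 9


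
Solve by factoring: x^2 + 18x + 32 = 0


We need two numbers that multiply to 32 and add to 18.
Those numbers are 16 and 2 (since 16 * 2 = 32 and 16 + 2 = 18).
So x^2 + 18x + 32 = (x + 16)(x + 2) = 0
Setting each factor to zero: x = -16 or x = -2

x = -16, x = -2


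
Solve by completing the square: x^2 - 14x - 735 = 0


Start: x^2 - 14x - 735 = 0
Move constant: x^2 - 14x = 735
Half of -14 is -7, squared is 49
Add 49 to both sides: x^2 - 14x + 49 = 784
(x - 7)^2 = 784
x - 7 = ±28
x = 7 + 28 = 35 or x = 7 - 28 = -21

x = -21, x = 35


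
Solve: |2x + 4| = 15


An absolute value equation |expr| = 15 gives two cases:
Case 1: 2x + 4 = 15
  2x = 11, so x = 11/2
Case 2: 2x + 4 = -15
  2x = -19, so x = -19/2

x = -19/2, x = 11/2


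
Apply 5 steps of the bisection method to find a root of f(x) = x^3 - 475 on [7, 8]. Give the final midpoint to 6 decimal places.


f(x) = x^3 - 475
f(7) = -132 < 0
f(8) = 37 > 0

Step 1: midpoint = (7.000000 + 8.000000)/2 = 7.500000
  f(7.500000) = -53.125000
  f(mid) < 0, so root is in [7.500000, 8.000000]

Step 2: midpoint = (7.500000 + 8.000000)/2 = 7.750000
  f(7.750000) = -9.515625
  f(mid) < 0, so root is in [7.750000, 8.000000]

Step 3: midpoint = (7.750000 + 8.000000)/2 = 7.875000
  f(7.875000) = 13.373047
  f(mid) > 0, so root is in [7.750000, 7.875000]

Step 4: midpoint = (7.750000 + 7.875000)/2 = 7.812500
  f(7.812500) = 1.837158
  f(mid) > 0, so root is in [7.750000, 7.812500]

Step 5: midpoint = (7.750000 + 7.812500)/2 = 7.781250
  f(7.781250) = -3.862030
  f(mid) < 0, so root is in [7.781250, 7.812500]

midpoint = 7.781250


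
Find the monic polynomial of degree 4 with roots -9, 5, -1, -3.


A monic polynomial with roots -9, 5, -1, -3 is:
p(x) = (x + 9)(x - 5)(x + 1)(x + 3)
After multiplying by (x + 9): x + 9
After multiplying by (x - 5): x^2 + 4x - 45
After multiplying by (x + 1): x^3 + 5x^2 - 41x - 45
After multiplying by (x + 3): x^4 + 8x^3 - 26x^2 - 168x - 135

x^4 + 8x^3 - 26x^2 - 168x - 135


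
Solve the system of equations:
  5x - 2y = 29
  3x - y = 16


Using Cramer's rule:
Determinant D = (5)(-1) - (3)(-2) = -5 + 6 = 1
Dx = (29)(-1) - (16)(-2) = -29 + 32 = 3
Dy = (5)(16) - (3)(29) = 80 - 87 = -7
x = Dx/D = 3/1 = 3
y = Dy/D = -7/1 = -7

x = 3, y = -7


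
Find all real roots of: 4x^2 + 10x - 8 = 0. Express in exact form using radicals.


Using the quadratic formula: x = (-b ± sqrt(b^2 - 4ac)) / (2a)
Here a = 4, b = 10, c = -8
Discriminant = b^2 - 4ac = 10^2 - 4(4)(-8) = 100 + 128 = 228
Since discriminant = 228 > 0, there are two real roots.
x = (-10 ± 2*sqrt(57)) / 8
Simplifying: x = (-5 ± sqrt(57)) / 4
Numerically: x ≈ 0.6375 or x ≈ -3.1375

x = (-5 + sqrt(57)) / 4 or x = (-5 - sqrt(57)) / 4


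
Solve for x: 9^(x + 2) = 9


Express both sides with the same base.
9 = 9^1
Since the bases match, equate exponents: x + 2 = 1
So x = 1 - (2) = -1

x = -1


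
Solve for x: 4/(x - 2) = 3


Multiply both sides by (x - 2): 4 = 3(x - 2)
Distribute: 4 = 3x - 6
3x = 4 + 6 = 10
x = 10/3

x = 10/3


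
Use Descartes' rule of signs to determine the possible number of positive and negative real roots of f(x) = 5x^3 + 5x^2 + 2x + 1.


Descartes' rule of signs:

For positive roots, count sign changes in f(x) = 5x^3 + 5x^2 + 2x + 1:
Signs of coefficients: +, +, +, +
Number of sign changes: 0
Possible positive real roots: 0

For negative roots, examine f(-x) = -5x^3 + 5x^2 - 2x + 1:
Signs of coefficients: -, +, -, +
Number of sign changes: 3
Possible negative real roots: 3, 1

Positive roots: 0; Negative roots: 3 or 1


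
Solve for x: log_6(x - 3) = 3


Convert to exponential form: x - 3 = 6^3 = 216
x = 216 + 3 = 219
Check: log_6(219 - 3) = log_6(216) = log_6(216) = 3 ✓

x = 219


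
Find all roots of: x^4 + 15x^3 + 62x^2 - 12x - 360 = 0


Let p(x) = x^4 + 15x^3 + 62x^2 - 12x - 360. By the rational root theorem (leading coefficient 1), any rational root is an integer divisor of 360: try ±1, ±2, ... in turn.
Test x = 1: value = -294 ≠ 0.
Test x = -1: value = -300 ≠ 0.
Test x = 2: value = 0 ✓, so (x - 2) is a factor.
Synthetic division by (x - 2): bring down 1; 1(2) + 15 = 17; 17(2) + 62 = 96; 96(2) - 12 = 180; 180(2) - 360 = 0 → quotient x^3 + 17x^2 + 96x + 180, remainder 0.
Continue with the quotient x^3 + 17x^2 + 96x + 180 (candidates must divide 180; re-test x = 2 first in case it repeats).
Test x = 2: value = 448 ≠ 0.
Test x = -2: value = 48 ≠ 0.
Test x = 3: value = 648 ≠ 0.
Test x = -3: value = 18 ≠ 0.
Test x = 4: value = 900 ≠ 0.
Test x = -4: value = 4 ≠ 0.
Test x = 5: value = 1210 ≠ 0.
Test x = -5: value = 0 ✓, so (x + 5) is a factor.
Synthetic division by (x + 5): bring down 1; 1(-5) + 17 = 12; 12(-5) + 96 = 36; 36(-5) + 180 = 0 → quotient x^2 + 12x + 36, remainder 0.
Solve the quadratic x^2 + 12x + 36 = 0: discriminant = 12^2 - 4(1)(36) = 144 - 144 = 0.
Discriminant = 0, so a double root: x = -12/2 = -6.
Collecting all roots found:

x = -6 (multiplicity 2), x = -5, x = 2


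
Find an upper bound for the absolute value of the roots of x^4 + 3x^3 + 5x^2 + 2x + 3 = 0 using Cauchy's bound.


Cauchy's bound: all roots r satisfy |r| <= 1 + max(|a_i/a_n|) for i = 0,...,n-1
where a_n is the leading coefficient.

Coefficients: [1, 3, 5, 2, 3]
Leading coefficient a_n = 1
Ratios |a_i/a_n|: 3, 5, 2, 3
Maximum ratio: 5
Cauchy's bound: |r| <= 1 + 5 = 6

Upper bound = 6


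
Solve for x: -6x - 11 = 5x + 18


Starting with: -6x - 11 = 5x + 18
Move all x terms to left: (-6 - 5)x = 18 + 11
Simplify: -11x = 29
Divide both sides by -11: x = -29/11

x = -29/11


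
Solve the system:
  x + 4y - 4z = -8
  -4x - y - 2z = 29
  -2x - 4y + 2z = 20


Using Cramer's rule. Expand each determinant along the first row.
D  = 1*[(-1)*2 - (-2)*(-4)] - 4*[(-4)*2 - (-2)*(-2)] + (-4)*[(-4)*(-4) - (-1)*(-2)]
  = 1*(-10) - 4*(-12) + (-4)*(14) = -18
Dx = (-8)*[(-1)*2 - (-2)*(-4)] - 4*[29*2 - (-2)*20] + (-4)*[29*(-4) - (-1)*20]
  = (-8)*(-10) - 4*(98) + (-4)*(-96) = 72
Dy = 1*[29*2 - (-2)*20] - (-8)*[(-4)*2 - (-2)*(-2)] + (-4)*[(-4)*20 - 29*(-2)]
  = 1*(98) - (-8)*(-12) + (-4)*(-22) = 90
Dz = 1*[(-1)*20 - 29*(-4)] - 4*[(-4)*20 - 29*(-2)] + (-8)*[(-4)*(-4) - (-1)*(-2)]
  = 1*(96) - 4*(-22) + (-8)*(14) = 72
x = Dx/D = 72/-18 = -4, y = Dy/D = 90/-18 = -5, z = Dz/D = 72/-18 = -4
Check eq1: (1)(-4) + (4)(-5) + (-4)(-4) = -8 = -8 ✓
Check eq2: (-4)(-4) + (-1)(-5) + (-2)(-4) = 29 = 29 ✓
Check eq3: (-2)(-4) + (-4)(-5) + (2)(-4) = 20 = 20 ✓

x = -4, y = -5, z = -4


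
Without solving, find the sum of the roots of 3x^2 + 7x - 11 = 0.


By Vieta's formulas for ax^2 + bx + c = 0:
  Sum of roots = -b/a
  Product of roots = c/a

Here a = 3, b = 7, c = -11
Sum = -(7)/3 = -7/3
Product = -11/3 = -11/3

Sum = -7/3


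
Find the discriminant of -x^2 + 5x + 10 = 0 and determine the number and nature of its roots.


For ax^2 + bx + c = 0, discriminant D = b^2 - 4ac
Here a = -1, b = 5, c = 10
D = (5)^2 - 4(-1)(10) = 25 + 40 = 65

D = 65 > 0 but not a perfect square
The equation has 2 distinct real irrational roots.

Discriminant = 65, 2 distinct real irrational roots


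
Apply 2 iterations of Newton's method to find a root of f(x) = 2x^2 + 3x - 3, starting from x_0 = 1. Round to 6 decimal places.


Newton's method: x_(n+1) = x_n - f(x_n)/f'(x_n)
f(x) = 2x^2 + 3x - 3
f'(x) = 4x + 3

Iteration 1:
  f(1.000000) = 2.000000
  f'(1.000000) = 7.000000
  x_1 = 1.000000 - (2.000000)/(7.000000) = 0.714286

Iteration 2:
  f(0.714286) = 0.163265
  f'(0.714286) = 5.857143
  x_2 = 0.714286 - (0.163265)/(5.857143) = 0.686411

x_2 = 0.686411


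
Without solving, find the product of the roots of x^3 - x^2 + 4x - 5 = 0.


By Vieta's formulas for x^3 + bx^2 + cx + d = 0:
  r1 + r2 + r3 = -b/a = 1
  r1*r2 + r1*r3 + r2*r3 = c/a = 4
  r1*r2*r3 = -d/a = 5


Product = 5


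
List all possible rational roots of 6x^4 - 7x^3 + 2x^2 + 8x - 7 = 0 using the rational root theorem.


Rational root theorem: possible roots are ±p/q where:
  p divides the constant term (-7): p ∈ {1, 7}
  q divides the leading coefficient (6): q ∈ {1, 2, 3, 6}

All possible rational roots: -7, -7/2, -7/3, -7/6, -1, -1/2, -1/3, -1/6, 1/6, 1/3, 1/2, 1, 7/6, 7/3, 7/2, 7

-7, -7/2, -7/3, -7/6, -1, -1/2, -1/3, -1/6, 1/6, 1/3, 1/2, 1, 7/6, 7/3, 7/2, 7


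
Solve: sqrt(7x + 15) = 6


Square both sides: 7x + 15 = 6^2 = 36
7x = 36 - 15 = 21
x = 3
Check: sqrt(7*3 + 15) = sqrt(36) = 6 ✓

x = 3


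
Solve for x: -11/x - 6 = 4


Subtract -6 from both sides: -11/x = 10
Multiply both sides by x: -11 = 10 * x
Divide by 10: x = -11/10

x = -11/10


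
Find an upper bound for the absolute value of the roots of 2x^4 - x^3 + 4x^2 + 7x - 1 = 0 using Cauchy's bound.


Cauchy's bound: all roots r satisfy |r| <= 1 + max(|a_i/a_n|) for i = 0,...,n-1
where a_n is the leading coefficient.

Coefficients: [2, -1, 4, 7, -1]
Leading coefficient a_n = 2
Ratios |a_i/a_n|: 1/2, 2, 7/2, 1/2
Maximum ratio: 7/2
Cauchy's bound: |r| <= 1 + 7/2 = 9/2

Upper bound = 9/2


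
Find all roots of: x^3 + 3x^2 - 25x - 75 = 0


Let p(x) = x^3 + 3x^2 - 25x - 75. By the rational root theorem (leading coefficient 1), any rational root is an integer divisor of 75: try ±1, ±2, ... in turn.
Test x = 1: value = -96 ≠ 0.
Test x = -1: value = -48 ≠ 0.
Test x = 3: value = -96 ≠ 0.
Test x = -3: value = 0 ✓, so (x + 3) is a factor.
Synthetic division by (x + 3): bring down 1; 1(-3) + 3 = 0; 0(-3) - 25 = -25; (-25)(-3) - 75 = 0 → quotient x^2 - 25, remainder 0.
Solve the quadratic x^2 - 25 = 0: discriminant = 0^2 - 4(1)(-25) = 0 + 100 = 100.
sqrt(100) = 10, so x = (0 ± 10)/2: x = 5 or x = -5.
Collecting all roots found:

x = -5, x = -3, x = 5


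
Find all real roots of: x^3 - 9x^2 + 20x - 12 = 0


Let p(x) = x^3 - 9x^2 + 20x - 12. By the rational root theorem (leading coefficient 1), any rational root is an integer divisor of 12: try ±1, ±2, ... in turn.
Test x = 1: value = 0 ✓, so (x - 1) is a factor.
Synthetic division by (x - 1): bring down 1; 1(1) - 9 = -8; (-8)(1) + 20 = 12; 12(1) - 12 = 0 → quotient x^2 - 8x + 12, remainder 0.
Solve the quadratic x^2 - 8x + 12 = 0: discriminant = (-8)^2 - 4(1)(12) = 64 - 48 = 16.
sqrt(16) = 4, so x = (8 ± 4)/2: x = 6 or x = 2.

x = 1, x = 2, x = 6


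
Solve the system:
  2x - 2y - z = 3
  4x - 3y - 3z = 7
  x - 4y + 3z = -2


Using Cramer's rule. Expand each determinant along the first row.
D  = 2*[(-3)*3 - (-3)*(-4)] - (-2)*[4*3 - (-3)*1] + (-1)*[4*(-4) - (-3)*1]
  = 2*(-21) - (-2)*(15) + (-1)*(-13) = 1
Dx = 3*[(-3)*3 - (-3)*(-4)] - (-2)*[7*3 - (-3)*(-2)] + (-1)*[7*(-4) - (-3)*(-2)]
  = 3*(-21) - (-2)*(15) + (-1)*(-34) = 1
Dy = 2*[7*3 - (-3)*(-2)] - 3*[4*3 - (-3)*1] + (-1)*[4*(-2) - 7*1]
  = 2*(15) - 3*(15) + (-1)*(-15) = 0
Dz = 2*[(-3)*(-2) - 7*(-4)] - (-2)*[4*(-2) - 7*1] + 3*[4*(-4) - (-3)*1]
  = 2*(34) - (-2)*(-15) + 3*(-13) = -1
x = Dx/D = 1/1 = 1, y = Dy/D = 0/1 = 0, z = Dz/D = -1/1 = -1
Check eq1: (2)(1) + (-2)(0) + (-1)(-1) = 3 = 3 ✓
Check eq2: (4)(1) + (-3)(0) + (-3)(-1) = 7 = 7 ✓
Check eq3: (1)(1) + (-4)(0) + (3)(-1) = -2 = -2 ✓

x = 1, y = 0, z = -1


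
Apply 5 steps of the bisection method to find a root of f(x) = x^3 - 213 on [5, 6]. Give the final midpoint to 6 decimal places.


f(x) = x^3 - 213
f(5) = -88 < 0
f(6) = 3 > 0

Step 1: midpoint = (5.000000 + 6.000000)/2 = 5.500000
  f(5.500000) = -46.625000
  f(mid) < 0, so root is in [5.500000, 6.000000]

Step 2: midpoint = (5.500000 + 6.000000)/2 = 5.750000
  f(5.750000) = -22.890625
  f(mid) < 0, so root is in [5.750000, 6.000000]

Step 3: midpoint = (5.750000 + 6.000000)/2 = 5.875000
  f(5.875000) = -10.220703
  f(mid) < 0, so root is in [5.875000, 6.000000]

Step 4: midpoint = (5.875000 + 6.000000)/2 = 5.937500
  f(5.937500) = -3.679932
  f(mid) < 0, so root is in [5.937500, 6.000000]

Step 5: midpoint = (5.937500 + 6.000000)/2 = 5.968750
  f(5.968750) = -0.357452
  f(mid) < 0, so root is in [5.968750, 6.000000]

midpoint = 5.968750


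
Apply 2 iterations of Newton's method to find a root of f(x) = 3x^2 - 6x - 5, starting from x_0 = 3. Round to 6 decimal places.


Newton's method: x_(n+1) = x_n - f(x_n)/f'(x_n)
f(x) = 3x^2 - 6x - 5
f'(x) = 6x - 6

Iteration 1:
  f(3.000000) = 4.000000
  f'(3.000000) = 12.000000
  x_1 = 3.000000 - (4.000000)/(12.000000) = 2.666667

Iteration 2:
  f(2.666667) = 0.333333
  f'(2.666667) = 10.000000
  x_2 = 2.666667 - (0.333333)/(10.000000) = 2.633333

x_2 = 2.633333


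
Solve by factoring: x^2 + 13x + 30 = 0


We need two numbers that multiply to 30 and add to 13.
Those numbers are 3 and 10 (since 3 * 10 = 30 and 3 + 10 = 13).
So x^2 + 13x + 30 = (x + 3)(x + 10) = 0
Setting each factor to zero: x = -3 or x = -10

x = -10, x = -3


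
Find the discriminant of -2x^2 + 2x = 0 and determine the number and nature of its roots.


For ax^2 + bx + c = 0, discriminant D = b^2 - 4ac
Here a = -2, b = 2, c = 0
D = (2)^2 - 4(-2)(0) = 4 - 0 = 4

D = 4 > 0 and is a perfect square (sqrt = 2)
The equation has 2 distinct real rational roots.

Discriminant = 4, 2 distinct real rational roots


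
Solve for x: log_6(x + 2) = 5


Convert to exponential form: x + 2 = 6^5 = 7776
x = 7776 - 2 = 7774
Check: log_6(7774 + 2) = log_6(7776) = log_6(7776) = 5 ✓

x = 7774


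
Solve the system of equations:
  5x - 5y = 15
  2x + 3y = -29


Using Cramer's rule:
Determinant D = (5)(3) - (2)(-5) = 15 + 10 = 25
Dx = (15)(3) - (-29)(-5) = 45 - 145 = -100
Dy = (5)(-29) - (2)(15) = -145 - 30 = -175
x = Dx/D = -100/25 = -4
y = Dy/D = -175/25 = -7

x = -4, y = -7


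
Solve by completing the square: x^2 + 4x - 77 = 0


Start: x^2 + 4x - 77 = 0
Move constant: x^2 + 4x = 77
Half of 4 is 2, squared is 4
Add 4 to both sides: x^2 + 4x + 4 = 81
(x + 2)^2 = 81
x + 2 = ±9
x = -2 + 9 = 7 or x = -2 - 9 = -11

x = -11, x = 7


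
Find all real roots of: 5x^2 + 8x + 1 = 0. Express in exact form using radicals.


Using the quadratic formula: x = (-b ± sqrt(b^2 - 4ac)) / (2a)
Here a = 5, b = 8, c = 1
Discriminant = b^2 - 4ac = 8^2 - 4(5)(1) = 64 - 20 = 44
Since discriminant = 44 > 0, there are two real roots.
x = (-8 ± 2*sqrt(11)) / 10
Simplifying: x = (-4 ± sqrt(11)) / 5
Numerically: x ≈ -0.1367 or x ≈ -1.4633

x = (-4 + sqrt(11)) / 5 or x = (-4 - sqrt(11)) / 5


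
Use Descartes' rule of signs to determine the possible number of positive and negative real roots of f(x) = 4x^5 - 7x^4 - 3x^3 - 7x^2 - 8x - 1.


Descartes' rule of signs:

For positive roots, count sign changes in f(x) = 4x^5 - 7x^4 - 3x^3 - 7x^2 - 8x - 1:
Signs of coefficients: +, -, -, -, -, -
Number of sign changes: 1
Possible positive real roots: 1

For negative roots, examine f(-x) = -4x^5 - 7x^4 + 3x^3 - 7x^2 + 8x - 1:
Signs of coefficients: -, -, +, -, +, -
Number of sign changes: 4
Possible negative real roots: 4, 2, 0

Positive roots: 1; Negative roots: 4 or 2 or 0


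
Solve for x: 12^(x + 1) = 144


Express both sides with the same base.
144 = 12^2
Since the bases match, equate exponents: x + 1 = 2
So x = 2 - (1) = 1

x = 1


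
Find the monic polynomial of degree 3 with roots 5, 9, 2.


A monic polynomial with roots 5, 9, 2 is:
p(x) = (x - 5)(x - 9)(x - 2)
After multiplying by (x - 5): x - 5
After multiplying by (x - 9): x^2 - 14x + 45
After multiplying by (x - 2): x^3 - 16x^2 + 73x - 90

x^3 - 16x^2 + 73x - 90


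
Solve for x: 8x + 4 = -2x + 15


Starting with: 8x + 4 = -2x + 15
Move all x terms to left: (8 + 2)x = 15 - 4
Simplify: 10x = 11
Divide both sides by 10: x = 11/10

x = 11/10


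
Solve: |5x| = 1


An absolute value equation |expr| = 1 gives two cases:
Case 1: 5x = 1
  5x = 1, so x = 1/5
Case 2: 5x = -1
  5x = -1, so x = -1/5

x = -1/5, x = 1/5


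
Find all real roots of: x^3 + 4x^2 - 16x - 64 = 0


Let p(x) = x^3 + 4x^2 - 16x - 64. By the rational root theorem (leading coefficient 1), any rational root is an integer divisor of 64: try ±1, ±2, ... in turn.
Test x = 1: value = -75 ≠ 0.
Test x = -1: value = -45 ≠ 0.
Test x = 2: value = -72 ≠ 0.
Test x = -2: value = -24 ≠ 0.
Test x = 4: value = 0 ✓, so (x - 4) is a factor.
Synthetic division by (x - 4): bring down 1; 1(4) + 4 = 8; 8(4) - 16 = 16; 16(4) - 64 = 0 → quotient x^2 + 8x + 16, remainder 0.
Solve the quadratic x^2 + 8x + 16 = 0: discriminant = 8^2 - 4(1)(16) = 64 - 64 = 0.
Discriminant = 0, so a double root: x = -8/2 = -4.

x = -4 (multiplicity 2), x = 4


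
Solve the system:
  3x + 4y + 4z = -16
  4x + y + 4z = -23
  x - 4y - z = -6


Using Cramer's rule. Expand each determinant along the first row.
D  = 3*[1*(-1) - 4*(-4)] - 4*[4*(-1) - 4*1] + 4*[4*(-4) - 1*1]
  = 3*(15) - 4*(-8) + 4*(-17) = 9
Dx = (-16)*[1*(-1) - 4*(-4)] - 4*[(-23)*(-1) - 4*(-6)] + 4*[(-23)*(-4) - 1*(-6)]
  = (-16)*(15) - 4*(47) + 4*(98) = -36
Dy = 3*[(-23)*(-1) - 4*(-6)] - (-16)*[4*(-1) - 4*1] + 4*[4*(-6) - (-23)*1]
  = 3*(47) - (-16)*(-8) + 4*(-1) = 9
Dz = 3*[1*(-6) - (-23)*(-4)] - 4*[4*(-6) - (-23)*1] + (-16)*[4*(-4) - 1*1]
  = 3*(-98) - 4*(-1) + (-16)*(-17) = -18
x = Dx/D = -36/9 = -4, y = Dy/D = 9/9 = 1, z = Dz/D = -18/9 = -2
Check eq1: (3)(-4) + (4)(1) + (4)(-2) = -16 = -16 ✓
Check eq2: (4)(-4) + (1)(1) + (4)(-2) = -23 = -23 ✓
Check eq3: (1)(-4) + (-4)(1) + (-1)(-2) = -6 = -6 ✓

x = -4, y = 1, z = -2


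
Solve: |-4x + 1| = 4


An absolute value equation |expr| = 4 gives two cases:
Case 1: -4x + 1 = 4
  -4x = 3, so x = -3/4
Case 2: -4x + 1 = -4
  -4x = -5, so x = 5/4

x = -3/4, x = 5/4


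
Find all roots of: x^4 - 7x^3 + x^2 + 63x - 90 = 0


Let p(x) = x^4 - 7x^3 + x^2 + 63x - 90. By the rational root theorem (leading coefficient 1), any rational root is an integer divisor of 90: try ±1, ±2, ... in turn.
Test x = 1: value = -32 ≠ 0.
Test x = -1: value = -144 ≠ 0.
Test x = 2: value = 0 ✓, so (x - 2) is a factor.
Synthetic division by (x - 2): bring down 1; 1(2) - 7 = -5; (-5)(2) + 1 = -9; (-9)(2) + 63 = 45; 45(2) - 90 = 0 → quotient x^3 - 5x^2 - 9x + 45, remainder 0.
Continue with the quotient x^3 - 5x^2 - 9x + 45 (candidates must divide 45).
Test x = 3: value = 0 ✓, so (x - 3) is a factor.
Synthetic division by (x - 3): bring down 1; 1(3) - 5 = -2; (-2)(3) - 9 = -15; (-15)(3) + 45 = 0 → quotient x^2 - 2x - 15, remainder 0.
Solve the quadratic x^2 - 2x - 15 = 0: discriminant = (-2)^2 - 4(1)(-15) = 4 + 60 = 64.
sqrt(64) = 8, so x = (2 ± 8)/2: x = 5 or x = -3.
Collecting all roots found:

x = -3, x = 2, x = 3, x = 5


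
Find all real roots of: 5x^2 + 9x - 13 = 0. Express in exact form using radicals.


Using the quadratic formula: x = (-b ± sqrt(b^2 - 4ac)) / (2a)
Here a = 5, b = 9, c = -13
Discriminant = b^2 - 4ac = 9^2 - 4(5)(-13) = 81 + 260 = 341
Since discriminant = 341 > 0, there are two real roots.
x = (-9 ± sqrt(341)) / 10
Numerically: x ≈ 0.9466 or x ≈ -2.7466

x = (-9 + sqrt(341)) / 10 or x = (-9 - sqrt(341)) / 10


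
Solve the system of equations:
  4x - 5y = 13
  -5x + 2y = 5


Using Cramer's rule:
Determinant D = (4)(2) - (-5)(-5) = 8 - 25 = -17
Dx = (13)(2) - (5)(-5) = 26 + 25 = 51
Dy = (4)(5) - (-5)(13) = 20 + 65 = 85
x = Dx/D = 51/-17 = -3
y = Dy/D = 85/-17 = -5

x = -3, y = -5


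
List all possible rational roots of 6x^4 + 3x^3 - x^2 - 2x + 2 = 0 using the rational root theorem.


Rational root theorem: possible roots are ±p/q where:
  p divides the constant term (2): p ∈ {1, 2}
  q divides the leading coefficient (6): q ∈ {1, 2, 3, 6}

All possible rational roots: -2, -1, -2/3, -1/2, -1/3, -1/6, 1/6, 1/3, 1/2, 2/3, 1, 2

-2, -1, -2/3, -1/2, -1/3, -1/6, 1/6, 1/3, 1/2, 2/3, 1, 2


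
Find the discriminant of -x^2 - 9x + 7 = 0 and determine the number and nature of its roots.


For ax^2 + bx + c = 0, discriminant D = b^2 - 4ac
Here a = -1, b = -9, c = 7
D = (-9)^2 - 4(-1)(7) = 81 + 28 = 109

D = 109 > 0 but not a perfect square
The equation has 2 distinct real irrational roots.

Discriminant = 109, 2 distinct real irrational roots


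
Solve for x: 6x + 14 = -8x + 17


Starting with: 6x + 14 = -8x + 17
Move all x terms to left: (6 + 8)x = 17 - 14
Simplify: 14x = 3
Divide both sides by 14: x = 3/14

x = 3/14


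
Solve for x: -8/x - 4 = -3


Subtract -4 from both sides: -8/x = 1
Multiply both sides by x: -8 = 1 * x
Divide by 1: x = -8

x = -8


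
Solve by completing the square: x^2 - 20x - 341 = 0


Start: x^2 - 20x - 341 = 0
Move constant: x^2 - 20x = 341
Half of -20 is -10, squared is 100
Add 100 to both sides: x^2 - 20x + 100 = 441
(x - 10)^2 = 441
x - 10 = ±21
x = 10 + 21 = 31 or x = 10 - 21 = -11

x = -11, x = 31


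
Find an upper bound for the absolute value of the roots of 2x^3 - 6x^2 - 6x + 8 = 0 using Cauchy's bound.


Cauchy's bound: all roots r satisfy |r| <= 1 + max(|a_i/a_n|) for i = 0,...,n-1
where a_n is the leading coefficient.

Coefficients: [2, -6, -6, 8]
Leading coefficient a_n = 2
Ratios |a_i/a_n|: 3, 3, 4
Maximum ratio: 4
Cauchy's bound: |r| <= 1 + 4 = 5

Upper bound = 5


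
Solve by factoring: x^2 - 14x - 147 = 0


We need two numbers that multiply to -147 and add to -14.
Those numbers are 7 and -21 (since 7 * (-21) = -147 and 7 + (-21) = -14).
So x^2 - 14x - 147 = (x + 7)(x - 21) = 0
Setting each factor to zero: x = -7 or x = 21

x = -7, x = 21


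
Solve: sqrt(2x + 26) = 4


Square both sides: 2x + 26 = 4^2 = 16
2x = 16 - 26 = -10
x = -5
Check: sqrt(2*(-5) + 26) = sqrt(16) = 4 ✓

x = -5


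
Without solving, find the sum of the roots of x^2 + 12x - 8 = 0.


By Vieta's formulas for ax^2 + bx + c = 0:
  Sum of roots = -b/a
  Product of roots = c/a

Here a = 1, b = 12, c = -8
Sum = -(12)/1 = -12
Product = -8/1 = -8

Sum = -12


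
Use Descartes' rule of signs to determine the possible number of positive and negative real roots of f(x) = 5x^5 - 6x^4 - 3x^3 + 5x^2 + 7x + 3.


Descartes' rule of signs:

For positive roots, count sign changes in f(x) = 5x^5 - 6x^4 - 3x^3 + 5x^2 + 7x + 3:
Signs of coefficients: +, -, -, +, +, +
Number of sign changes: 2
Possible positive real roots: 2, 0

For negative roots, examine f(-x) = -5x^5 - 6x^4 + 3x^3 + 5x^2 - 7x + 3:
Signs of coefficients: -, -, +, +, -, +
Number of sign changes: 3
Possible negative real roots: 3, 1

Positive roots: 2 or 0; Negative roots: 3 or 1


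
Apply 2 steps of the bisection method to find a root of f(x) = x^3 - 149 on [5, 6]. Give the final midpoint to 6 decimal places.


f(x) = x^3 - 149
f(5) = -24 < 0
f(6) = 67 > 0

Step 1: midpoint = (5.000000 + 6.000000)/2 = 5.500000
  f(5.500000) = 17.375000
  f(mid) > 0, so root is in [5.000000, 5.500000]

Step 2: midpoint = (5.000000 + 5.500000)/2 = 5.250000
  f(5.250000) = -4.296875
  f(mid) < 0, so root is in [5.250000, 5.500000]

midpoint = 5.250000


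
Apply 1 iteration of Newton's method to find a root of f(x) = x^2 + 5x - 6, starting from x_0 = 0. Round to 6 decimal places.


Newton's method: x_(n+1) = x_n - f(x_n)/f'(x_n)
f(x) = x^2 + 5x - 6
f'(x) = 2x + 5

Iteration 1:
  f(0.000000) = -6.000000
  f'(0.000000) = 5.000000
  x_1 = 0.000000 - (-6.000000)/(5.000000) = 1.200000

x_1 = 1.200000


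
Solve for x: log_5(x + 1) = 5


Convert to exponential form: x + 1 = 5^5 = 3125
x = 3125 - 1 = 3124
Check: log_5(3124 + 1) = log_5(3125) = log_5(3125) = 5 ✓

x = 3124


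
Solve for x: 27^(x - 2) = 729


Express both sides with the same base.
729 = 27^2
Since the bases match, equate exponents: x - 2 = 2
So x = 2 - (-2) = 4

x = 4


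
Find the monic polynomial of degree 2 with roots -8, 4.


A monic polynomial with roots -8, 4 is:
p(x) = (x + 8)(x - 4)
After multiplying by (x + 8): x + 8
After multiplying by (x - 4): x^2 + 4x - 32

x^2 + 4x - 32


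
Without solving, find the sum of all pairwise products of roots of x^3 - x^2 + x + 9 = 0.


By Vieta's formulas for x^3 + bx^2 + cx + d = 0:
  r1 + r2 + r3 = -b/a = 1
  r1*r2 + r1*r3 + r2*r3 = c/a = 1
  r1*r2*r3 = -d/a = -9


Sum of pairwise products = 1


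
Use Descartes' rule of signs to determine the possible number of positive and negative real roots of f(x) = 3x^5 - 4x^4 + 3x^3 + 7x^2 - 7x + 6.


Descartes' rule of signs:

For positive roots, count sign changes in f(x) = 3x^5 - 4x^4 + 3x^3 + 7x^2 - 7x + 6:
Signs of coefficients: +, -, +, +, -, +
Number of sign changes: 4
Possible positive real roots: 4, 2, 0

For negative roots, examine f(-x) = -3x^5 - 4x^4 - 3x^3 + 7x^2 + 7x + 6:
Signs of coefficients: -, -, -, +, +, +
Number of sign changes: 1
Possible negative real roots: 1

Positive roots: 4 or 2 or 0; Negative roots: 1


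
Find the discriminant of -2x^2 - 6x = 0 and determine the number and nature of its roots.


For ax^2 + bx + c = 0, discriminant D = b^2 - 4ac
Here a = -2, b = -6, c = 0
D = (-6)^2 - 4(-2)(0) = 36 - 0 = 36

D = 36 > 0 and is a perfect square (sqrt = 6)
The equation has 2 distinct real rational roots.

Discriminant = 36, 2 distinct real rational roots


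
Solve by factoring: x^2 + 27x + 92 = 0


We need two numbers that multiply to 92 and add to 27.
Those numbers are 4 and 23 (since 4 * 23 = 92 and 4 + 23 = 27).
So x^2 + 27x + 92 = (x + 4)(x + 23) = 0
Setting each factor to zero: x = -4 or x = -23

x = -23, x = -4


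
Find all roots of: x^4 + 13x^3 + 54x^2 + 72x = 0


The constant term is 0, so x = 0 is a root. Factor out x:
  x^3 + 13x^2 + 54x + 72 = 0
Let p(x) = x^3 + 13x^2 + 54x + 72. By the rational root theorem (leading coefficient 1), any rational root is an integer divisor of 72: try ±1, ±2, ... in turn.
Test x = 1: value = 140 ≠ 0.
Test x = -1: value = 30 ≠ 0.
Test x = 2: value = 240 ≠ 0.
Test x = -2: value = 8 ≠ 0.
Test x = 3: value = 378 ≠ 0.
Test x = -3: value = 0 ✓, so (x + 3) is a factor.
Synthetic division by (x + 3): bring down 1; 1(-3) + 13 = 10; 10(-3) + 54 = 24; 24(-3) + 72 = 0 → quotient x^2 + 10x + 24, remainder 0.
Solve the quadratic x^2 + 10x + 24 = 0: discriminant = 10^2 - 4(1)(24) = 100 - 96 = 4.
sqrt(4) = 2, so x = (-10 ± 2)/2: x = -4 or x = -6.
Collecting all roots found:

x = -6, x = -4, x = -3, x = 0


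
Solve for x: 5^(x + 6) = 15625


Express both sides with the same base.
15625 = 5^6
Since the bases match, equate exponents: x + 6 = 6
So x = 6 - (6) = 0

x = 0


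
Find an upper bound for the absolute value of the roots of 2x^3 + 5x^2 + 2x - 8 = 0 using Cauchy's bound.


Cauchy's bound: all roots r satisfy |r| <= 1 + max(|a_i/a_n|) for i = 0,...,n-1
where a_n is the leading coefficient.

Coefficients: [2, 5, 2, -8]
Leading coefficient a_n = 2
Ratios |a_i/a_n|: 5/2, 1, 4
Maximum ratio: 4
Cauchy's bound: |r| <= 1 + 4 = 5

Upper bound = 5


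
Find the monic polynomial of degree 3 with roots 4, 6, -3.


A monic polynomial with roots 4, 6, -3 is:
p(x) = (x - 4)(x - 6)(x + 3)
After multiplying by (x - 4): x - 4
After multiplying by (x - 6): x^2 - 10x + 24
After multiplying by (x + 3): x^3 - 7x^2 - 6x + 72

x^3 - 7x^2 - 6x + 72


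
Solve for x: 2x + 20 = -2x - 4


Starting with: 2x + 20 = -2x - 4
Move all x terms to left: (2 + 2)x = -4 - 20
Simplify: 4x = -24
Divide both sides by 4: x = -6

x = -6


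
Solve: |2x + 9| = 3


An absolute value equation |expr| = 3 gives two cases:
Case 1: 2x + 9 = 3
  2x = -6, so x = -3
Case 2: 2x + 9 = -3
  2x = -12, so x = -6

x = -6, x = -3


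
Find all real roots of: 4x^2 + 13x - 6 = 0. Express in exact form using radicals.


Using the quadratic formula: x = (-b ± sqrt(b^2 - 4ac)) / (2a)
Here a = 4, b = 13, c = -6
Discriminant = b^2 - 4ac = 13^2 - 4(4)(-6) = 169 + 96 = 265
Since discriminant = 265 > 0, there are two real roots.
x = (-13 ± sqrt(265)) / 8
Numerically: x ≈ 0.4099 or x ≈ -3.6599

x = (-13 + sqrt(265)) / 8 or x = (-13 - sqrt(265)) / 8


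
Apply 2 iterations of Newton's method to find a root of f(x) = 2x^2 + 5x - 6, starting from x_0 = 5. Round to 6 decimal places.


Newton's method: x_(n+1) = x_n - f(x_n)/f'(x_n)
f(x) = 2x^2 + 5x - 6
f'(x) = 4x + 5

Iteration 1:
  f(5.000000) = 69.000000
  f'(5.000000) = 25.000000
  x_1 = 5.000000 - (69.000000)/(25.000000) = 2.240000

Iteration 2:
  f(2.240000) = 15.235200
  f'(2.240000) = 13.960000
  x_2 = 2.240000 - (15.235200)/(13.960000) = 1.148653

x_2 = 1.148653


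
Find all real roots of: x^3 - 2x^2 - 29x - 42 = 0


Let p(x) = x^3 - 2x^2 - 29x - 42. By the rational root theorem (leading coefficient 1), any rational root is an integer divisor of 42: try ±1, ±2, ... in turn.
Test x = 1: value = -72 ≠ 0.
Test x = -1: value = -16 ≠ 0.
Test x = 2: value = -100 ≠ 0.
Test x = -2: value = 0 ✓, so (x + 2) is a factor.
Synthetic division by (x + 2): bring down 1; 1(-2) - 2 = -4; (-4)(-2) - 29 = -21; (-21)(-2) - 42 = 0 → quotient x^2 - 4x - 21, remainder 0.
Solve the quadratic x^2 - 4x - 21 = 0: discriminant = (-4)^2 - 4(1)(-21) = 16 + 84 = 100.
sqrt(100) = 10, so x = (4 ± 10)/2: x = 7 or x = -3.

x = -3, x = -2, x = 7


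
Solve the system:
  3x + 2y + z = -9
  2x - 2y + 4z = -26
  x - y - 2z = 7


Using Cramer's rule. Expand each determinant along the first row.
D  = 3*[(-2)*(-2) - 4*(-1)] - 2*[2*(-2) - 4*1] + 1*[2*(-1) - (-2)*1]
  = 3*(8) - 2*(-8) + 1*(0) = 40
Dx = (-9)*[(-2)*(-2) - 4*(-1)] - 2*[(-26)*(-2) - 4*7] + 1*[(-26)*(-1) - (-2)*7]
  = (-9)*(8) - 2*(24) + 1*(40) = -80
Dy = 3*[(-26)*(-2) - 4*7] - (-9)*[2*(-2) - 4*1] + 1*[2*7 - (-26)*1]
  = 3*(24) - (-9)*(-8) + 1*(40) = 40
Dz = 3*[(-2)*7 - (-26)*(-1)] - 2*[2*7 - (-26)*1] + (-9)*[2*(-1) - (-2)*1]
  = 3*(-40) - 2*(40) + (-9)*(0) = -200
x = Dx/D = -80/40 = -2, y = Dy/D = 40/40 = 1, z = Dz/D = -200/40 = -5
Check eq1: (3)(-2) + (2)(1) + (1)(-5) = -9 = -9 ✓
Check eq2: (2)(-2) + (-2)(1) + (4)(-5) = -26 = -26 ✓
Check eq3: (1)(-2) + (-1)(1) + (-2)(-5) = 7 = 7 ✓

x = -2, y = 1, z = -5


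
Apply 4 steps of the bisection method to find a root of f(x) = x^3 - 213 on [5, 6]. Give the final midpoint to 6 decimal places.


f(x) = x^3 - 213
f(5) = -88 < 0
f(6) = 3 > 0

Step 1: midpoint = (5.000000 + 6.000000)/2 = 5.500000
  f(5.500000) = -46.625000
  f(mid) < 0, so root is in [5.500000, 6.000000]

Step 2: midpoint = (5.500000 + 6.000000)/2 = 5.750000
  f(5.750000) = -22.890625
  f(mid) < 0, so root is in [5.750000, 6.000000]

Step 3: midpoint = (5.750000 + 6.000000)/2 = 5.875000
  f(5.875000) = -10.220703
  f(mid) < 0, so root is in [5.875000, 6.000000]

Step 4: midpoint = (5.875000 + 6.000000)/2 = 5.937500
  f(5.937500) = -3.679932
  f(mid) < 0, so root is in [5.937500, 6.000000]

midpoint = 5.937500


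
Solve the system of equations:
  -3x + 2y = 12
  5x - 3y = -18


Using Cramer's rule:
Determinant D = (-3)(-3) - (5)(2) = 9 - 10 = -1
Dx = (12)(-3) - (-18)(2) = -36 + 36 = 0
Dy = (-3)(-18) - (5)(12) = 54 - 60 = -6
x = Dx/D = 0/-1 = 0
y = Dy/D = -6/-1 = 6

x = 0, y = 6


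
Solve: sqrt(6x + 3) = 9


Square both sides: 6x + 3 = 9^2 = 81
6x = 81 - 3 = 78
x = 13
Check: sqrt(6*13 + 3) = sqrt(81) = 9 ✓

x = 13


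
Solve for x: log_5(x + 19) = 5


Convert to exponential form: x + 19 = 5^5 = 3125
x = 3125 - 19 = 3106
Check: log_5(3106 + 19) = log_5(3125) = log_5(3125) = 5 ✓

x = 3106


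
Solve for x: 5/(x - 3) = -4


Multiply both sides by (x - 3): 5 = -4(x - 3)
Distribute: 5 = -4x + 12
-4x = 5 - 12 = -7
x = 7/4

x = 7/4


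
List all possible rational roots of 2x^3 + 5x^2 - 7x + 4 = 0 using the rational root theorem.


Rational root theorem: possible roots are ±p/q where:
  p divides the constant term (4): p ∈ {1, 2, 4}
  q divides the leading coefficient (2): q ∈ {1, 2}

All possible rational roots: -4, -2, -1, -1/2, 1/2, 1, 2, 4

-4, -2, -1, -1/2, 1/2, 1, 2, 4


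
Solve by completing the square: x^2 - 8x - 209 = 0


Start: x^2 - 8x - 209 = 0
Move constant: x^2 - 8x = 209
Half of -8 is -4, squared is 16
Add 16 to both sides: x^2 - 8x + 16 = 225
(x - 4)^2 = 225
x - 4 = ±15
x = 4 + 15 = 19 or x = 4 - 15 = -11

x = -11, x = 19


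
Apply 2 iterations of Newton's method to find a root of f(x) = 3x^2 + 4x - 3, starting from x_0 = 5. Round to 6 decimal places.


Newton's method: x_(n+1) = x_n - f(x_n)/f'(x_n)
f(x) = 3x^2 + 4x - 3
f'(x) = 6x + 4

Iteration 1:
  f(5.000000) = 92.000000
  f'(5.000000) = 34.000000
  x_1 = 5.000000 - (92.000000)/(34.000000) = 2.294118

Iteration 2:
  f(2.294118) = 21.965398
  f'(2.294118) = 17.764706
  x_2 = 2.294118 - (21.965398)/(17.764706) = 1.057655

x_2 = 1.057655


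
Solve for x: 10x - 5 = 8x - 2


Starting with: 10x - 5 = 8x - 2
Move all x terms to left: (10 - 8)x = -2 + 5
Simplify: 2x = 3
Divide both sides by 2: x = 3/2

x = 3/2


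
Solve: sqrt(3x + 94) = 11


Square both sides: 3x + 94 = 11^2 = 121
3x = 121 - 94 = 27
x = 9
Check: sqrt(3*9 + 94) = sqrt(121) = 11 ✓

x = 9


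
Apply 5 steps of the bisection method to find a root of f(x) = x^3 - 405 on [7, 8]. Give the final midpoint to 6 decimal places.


f(x) = x^3 - 405
f(7) = -62 < 0
f(8) = 107 > 0

Step 1: midpoint = (7.000000 + 8.000000)/2 = 7.500000
  f(7.500000) = 16.875000
  f(mid) > 0, so root is in [7.000000, 7.500000]

Step 2: midpoint = (7.000000 + 7.500000)/2 = 7.250000
  f(7.250000) = -23.921875
  f(mid) < 0, so root is in [7.250000, 7.500000]

Step 3: midpoint = (7.250000 + 7.500000)/2 = 7.375000
  f(7.375000) = -3.869141
  f(mid) < 0, so root is in [7.375000, 7.500000]

Step 4: midpoint = (7.375000 + 7.500000)/2 = 7.437500
  f(7.437500) = 6.415771
  f(mid) > 0, so root is in [7.375000, 7.437500]

Step 5: midpoint = (7.375000 + 7.437500)/2 = 7.406250
  f(7.406250) = 1.251617
  f(mid) > 0, so root is in [7.375000, 7.406250]

midpoint = 7.406250


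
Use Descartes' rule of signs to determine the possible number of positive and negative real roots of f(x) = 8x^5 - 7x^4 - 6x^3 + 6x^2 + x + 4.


Descartes' rule of signs:

For positive roots, count sign changes in f(x) = 8x^5 - 7x^4 - 6x^3 + 6x^2 + x + 4:
Signs of coefficients: +, -, -, +, +, +
Number of sign changes: 2
Possible positive real roots: 2, 0

For negative roots, examine f(-x) = -8x^5 - 7x^4 + 6x^3 + 6x^2 - x + 4:
Signs of coefficients: -, -, +, +, -, +
Number of sign changes: 3
Possible negative real roots: 3, 1

Positive roots: 2 or 0; Negative roots: 3 or 1


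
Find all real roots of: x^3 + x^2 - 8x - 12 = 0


Let p(x) = x^3 + x^2 - 8x - 12. By the rational root theorem (leading coefficient 1), any rational root is an integer divisor of 12: try ±1, ±2, ... in turn.
Test x = 1: value = -18 ≠ 0.
Test x = -1: value = -4 ≠ 0.
Test x = 2: value = -16 ≠ 0.
Test x = -2: value = 0 ✓, so (x + 2) is a factor.
Synthetic division by (x + 2): bring down 1; 1(-2) + 1 = -1; (-1)(-2) - 8 = -6; (-6)(-2) - 12 = 0 → quotient x^2 - x - 6, remainder 0.
Solve the quadratic x^2 - x - 6 = 0: discriminant = (-1)^2 - 4(1)(-6) = 1 + 24 = 25.
sqrt(25) = 5, so x = (1 ± 5)/2: x = 3 or x = -2.

x = -2 (multiplicity 2), x = 3


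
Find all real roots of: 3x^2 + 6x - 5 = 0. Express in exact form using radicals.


Using the quadratic formula: x = (-b ± sqrt(b^2 - 4ac)) / (2a)
Here a = 3, b = 6, c = -5
Discriminant = b^2 - 4ac = 6^2 - 4(3)(-5) = 36 + 60 = 96
Since discriminant = 96 > 0, there are two real roots.
x = (-6 ± 4*sqrt(6)) / 6
Simplifying: x = (-3 ± 2*sqrt(6)) / 3
Numerically: x ≈ 0.6330 or x ≈ -2.6330

x = (-3 + 2*sqrt(6)) / 3 or x = (-3 - 2*sqrt(6)) / 3


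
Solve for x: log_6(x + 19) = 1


Convert to exponential form: x + 19 = 6^1 = 6
x = 6 - 19 = -13
Check: log_6(-13 + 19) = log_6(6) = log_6(6) = 1 ✓

x = -13


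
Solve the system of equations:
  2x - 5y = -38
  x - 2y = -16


Using Cramer's rule:
Determinant D = (2)(-2) - (1)(-5) = -4 + 5 = 1
Dx = (-38)(-2) - (-16)(-5) = 76 - 80 = -4
Dy = (2)(-16) - (1)(-38) = -32 + 38 = 6
x = Dx/D = -4/1 = -4
y = Dy/D = 6/1 = 6

x = -4, y = 6


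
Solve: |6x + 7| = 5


An absolute value equation |expr| = 5 gives two cases:
Case 1: 6x + 7 = 5
  6x = -2, so x = -1/3
Case 2: 6x + 7 = -5
  6x = -12, so x = -2

x = -2, x = -1/3


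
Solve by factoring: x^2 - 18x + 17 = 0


We need two numbers that multiply to 17 and add to -18.
Those numbers are -1 and -17 (since (-1) * (-17) = 17 and (-1) + (-17) = -18).
So x^2 - 18x + 17 = (x - 1)(x - 17) = 0
Setting each factor to zero: x = 1 or x = 17

x = 1, x = 17


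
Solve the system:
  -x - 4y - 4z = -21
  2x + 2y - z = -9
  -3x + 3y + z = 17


Using Cramer's rule. Expand each determinant along the first row.
D  = (-1)*[2*1 - (-1)*3] - (-4)*[2*1 - (-1)*(-3)] + (-4)*[2*3 - 2*(-3)]
  = (-1)*(5) - (-4)*(-1) + (-4)*(12) = -57
Dx = (-21)*[2*1 - (-1)*3] - (-4)*[(-9)*1 - (-1)*17] + (-4)*[(-9)*3 - 2*17]
  = (-21)*(5) - (-4)*(8) + (-4)*(-61) = 171
Dy = (-1)*[(-9)*1 - (-1)*17] - (-21)*[2*1 - (-1)*(-3)] + (-4)*[2*17 - (-9)*(-3)]
  = (-1)*(8) - (-21)*(-1) + (-4)*(7) = -57
Dz = (-1)*[2*17 - (-9)*3] - (-4)*[2*17 - (-9)*(-3)] + (-21)*[2*3 - 2*(-3)]
  = (-1)*(61) - (-4)*(7) + (-21)*(12) = -285
x = Dx/D = 171/-57 = -3, y = Dy/D = -57/-57 = 1, z = Dz/D = -285/-57 = 5
Check eq1: (-1)(-3) + (-4)(1) + (-4)(5) = -21 = -21 ✓
Check eq2: (2)(-3) + (2)(1) + (-1)(5) = -9 = -9 ✓
Check eq3: (-3)(-3) + (3)(1) + (1)(5) = 17 = 17 ✓

x = -3, y = 1, z = 5


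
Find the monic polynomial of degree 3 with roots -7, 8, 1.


A monic polynomial with roots -7, 8, 1 is:
p(x) = (x + 7)(x - 8)(x - 1)
After multiplying by (x + 7): x + 7
After multiplying by (x - 8): x^2 - x - 56
After multiplying by (x - 1): x^3 - 2x^2 - 55x + 56

x^3 - 2x^2 - 55x + 56


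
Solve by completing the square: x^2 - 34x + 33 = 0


Start: x^2 - 34x + 33 = 0
Move constant: x^2 - 34x = -33
Half of -34 is -17, squared is 289
Add 289 to both sides: x^2 - 34x + 289 = 256
(x - 17)^2 = 256
x - 17 = ±16
x = 17 + 16 = 33 or x = 17 - 16 = 1

x = 1, x = 33


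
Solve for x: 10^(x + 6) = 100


Express both sides with the same base.
100 = 10^2
Since the bases match, equate exponents: x + 6 = 2
So x = 2 - (6) = -4

x = -4


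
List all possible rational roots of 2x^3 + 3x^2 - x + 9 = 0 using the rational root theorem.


Rational root theorem: possible roots are ±p/q where:
  p divides the constant term (9): p ∈ {1, 3, 9}
  q divides the leading coefficient (2): q ∈ {1, 2}

All possible rational roots: -9, -9/2, -3, -3/2, -1, -1/2, 1/2, 1, 3/2, 3, 9/2, 9

-9, -9/2, -3, -3/2, -1, -1/2, 1/2, 1, 3/2, 3, 9/2, 9


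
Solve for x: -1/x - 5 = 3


Subtract -5 from both sides: -1/x = 8
Multiply both sides by x: -1 = 8 * x
Divide by 8: x = -1/8

x = -1/8
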